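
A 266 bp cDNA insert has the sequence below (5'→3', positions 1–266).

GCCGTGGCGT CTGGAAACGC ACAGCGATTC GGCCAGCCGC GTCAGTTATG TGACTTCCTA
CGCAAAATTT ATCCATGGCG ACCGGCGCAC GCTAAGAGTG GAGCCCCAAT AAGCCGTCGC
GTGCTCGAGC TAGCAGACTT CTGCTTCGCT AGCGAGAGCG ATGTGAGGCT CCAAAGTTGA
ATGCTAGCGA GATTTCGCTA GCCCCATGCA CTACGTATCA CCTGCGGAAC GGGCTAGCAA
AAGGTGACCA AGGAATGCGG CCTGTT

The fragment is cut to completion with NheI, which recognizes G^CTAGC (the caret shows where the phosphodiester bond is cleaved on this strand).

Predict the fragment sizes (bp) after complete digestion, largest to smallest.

NheI sites (GCTAGC) start at positions 129, 148, 183, 197, 233.
NheI cuts after the first base of each site, so after positions 129, 148, 183, 197, 233.
Linear molecule, 5 cuts → 6 fragments:
  1–129 → 129 bp
  130–148 → 19 bp
  149–183 → 35 bp
  184–197 → 14 bp
  198–233 → 36 bp
  234–266 → 33 bp
Sorted largest to smallest: 129, 36, 35, 33, 19, 14 bp.

129, 36, 35, 33, 19, 14 bp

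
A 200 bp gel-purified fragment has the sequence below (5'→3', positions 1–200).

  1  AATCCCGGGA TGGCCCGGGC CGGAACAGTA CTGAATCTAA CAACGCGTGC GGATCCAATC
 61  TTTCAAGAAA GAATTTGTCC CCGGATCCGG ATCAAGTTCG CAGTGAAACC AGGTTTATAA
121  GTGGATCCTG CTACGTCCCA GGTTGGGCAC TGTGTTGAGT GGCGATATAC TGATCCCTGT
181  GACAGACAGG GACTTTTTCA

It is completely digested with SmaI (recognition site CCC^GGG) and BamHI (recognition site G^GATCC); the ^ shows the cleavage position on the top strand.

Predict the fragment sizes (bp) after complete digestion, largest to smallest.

SmaI sites (CCCGGG) start at positions 4, 14.
SmaI cuts after base 3 of each site, so after positions 6, 16.
BamHI sites (GGATCC) start at positions 51, 83, 123.
BamHI cuts after the first base of each site, so after positions 51, 83, 123.
Combined cut positions: 6, 16, 51, 83, 123.
Linear molecule, 5 cuts → 6 fragments:
  1–6 → 6 bp
  7–16 → 10 bp
  17–51 → 35 bp
  52–83 → 32 bp
  84–123 → 40 bp
  124–200 → 77 bp
Sorted largest to smallest: 77, 40, 35, 32, 10, 6 bp.

77, 40, 35, 32, 10, 6 bp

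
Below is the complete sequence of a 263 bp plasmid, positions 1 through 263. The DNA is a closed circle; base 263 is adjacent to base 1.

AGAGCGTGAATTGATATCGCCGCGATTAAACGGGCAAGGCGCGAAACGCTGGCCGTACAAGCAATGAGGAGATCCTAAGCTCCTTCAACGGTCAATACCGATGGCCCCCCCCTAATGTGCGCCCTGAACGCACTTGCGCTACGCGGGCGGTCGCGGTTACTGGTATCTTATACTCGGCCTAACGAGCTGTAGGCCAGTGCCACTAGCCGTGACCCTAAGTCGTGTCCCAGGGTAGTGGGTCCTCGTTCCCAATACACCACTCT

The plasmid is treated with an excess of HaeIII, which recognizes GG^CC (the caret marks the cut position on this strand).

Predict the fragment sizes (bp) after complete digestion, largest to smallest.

HaeIII sites (GGCC) start at positions 51, 103, 176, 192.
HaeIII cuts after base 2 of each site, so after positions 52, 104, 177, 193.
Circular molecule, 4 cuts → 4 fragments:
  53–104 → 52 bp
  105–177 → 73 bp
  178–193 → 16 bp
  194–263 then 1–52 → 70 + 52 = 122 bp
Sorted largest to smallest: 122, 73, 52, 16 bp.

122, 73, 52, 16 bp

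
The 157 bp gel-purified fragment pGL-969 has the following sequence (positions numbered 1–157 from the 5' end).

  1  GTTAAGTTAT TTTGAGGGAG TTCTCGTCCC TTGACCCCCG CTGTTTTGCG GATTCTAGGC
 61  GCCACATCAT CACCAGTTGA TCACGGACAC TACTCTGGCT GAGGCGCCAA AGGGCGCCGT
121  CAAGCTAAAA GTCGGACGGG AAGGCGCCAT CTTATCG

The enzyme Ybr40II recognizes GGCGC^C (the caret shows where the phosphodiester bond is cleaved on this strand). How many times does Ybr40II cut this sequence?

4

GGCGCC occurs starting at positions 58, 103, 113, 143.
Ybr40II cuts at 4 sites.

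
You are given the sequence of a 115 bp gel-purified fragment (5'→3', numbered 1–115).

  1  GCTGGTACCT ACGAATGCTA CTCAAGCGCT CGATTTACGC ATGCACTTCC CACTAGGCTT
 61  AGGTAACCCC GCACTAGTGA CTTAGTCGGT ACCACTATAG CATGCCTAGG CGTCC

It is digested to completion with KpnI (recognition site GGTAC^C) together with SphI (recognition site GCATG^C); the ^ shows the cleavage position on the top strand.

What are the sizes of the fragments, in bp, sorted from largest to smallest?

49, 35, 12, 11, 8 bp

KpnI sites (GGTACC) start at positions 4, 88.
KpnI cuts after base 5 of each site (before the last base), so after positions 8, 92.
SphI sites (GCATGC) start at positions 39, 100.
SphI cuts after base 5 of each site (before the last base), so after positions 43, 104.
Combined cut positions: 8, 43, 92, 104.
Linear molecule, 4 cuts → 5 fragments:
  1–8 → 8 bp
  9–43 → 35 bp
  44–92 → 49 bp
  93–104 → 12 bp
  105–115 → 11 bp
Sorted largest to smallest: 49, 35, 12, 11, 8 bp.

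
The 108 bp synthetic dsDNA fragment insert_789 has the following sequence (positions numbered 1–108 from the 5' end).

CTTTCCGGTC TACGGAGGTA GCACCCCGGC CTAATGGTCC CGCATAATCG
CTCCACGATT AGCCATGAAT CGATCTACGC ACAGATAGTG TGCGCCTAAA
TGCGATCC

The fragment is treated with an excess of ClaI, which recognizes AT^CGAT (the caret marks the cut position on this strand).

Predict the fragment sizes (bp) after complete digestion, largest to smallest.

The ClaI site (ATCGAT) starts at position 69.
ClaI cuts after base 2 of each site, so after position 70.
Linear molecule, 1 cut → 2 fragments:
  1–70 → 70 bp
  71–108 → 38 bp
Sorted largest to smallest: 70, 38 bp.

70, 38 bp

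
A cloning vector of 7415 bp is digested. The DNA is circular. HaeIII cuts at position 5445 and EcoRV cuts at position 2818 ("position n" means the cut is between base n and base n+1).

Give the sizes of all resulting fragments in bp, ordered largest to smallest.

Combined cut positions (sorted): 2818, 5445.
Circular molecule, 2 cuts → 2 fragments:
  5445 − 2818 = 2627 bp
  wrap: 7415 − 5445 + 2818 = 4788 bp
Sorted largest to smallest: 4788, 2627 bp.

4788, 2627 bp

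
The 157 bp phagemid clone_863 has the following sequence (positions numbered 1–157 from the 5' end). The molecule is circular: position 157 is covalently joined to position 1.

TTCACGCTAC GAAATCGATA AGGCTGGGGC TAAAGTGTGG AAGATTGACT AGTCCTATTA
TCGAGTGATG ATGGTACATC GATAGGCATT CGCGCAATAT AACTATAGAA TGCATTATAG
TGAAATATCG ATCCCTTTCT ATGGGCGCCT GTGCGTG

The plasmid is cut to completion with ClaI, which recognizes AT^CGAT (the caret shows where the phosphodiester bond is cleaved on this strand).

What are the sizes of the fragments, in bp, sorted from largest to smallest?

64, 49, 44 bp

ClaI sites (ATCGAT) start at positions 14, 78, 127.
ClaI cuts after base 2 of each site, so after positions 15, 79, 128.
Circular molecule, 3 cuts → 3 fragments:
  16–79 → 64 bp
  80–128 → 49 bp
  129–157 then 1–15 → 29 + 15 = 44 bp
Sorted largest to smallest: 64, 49, 44 bp.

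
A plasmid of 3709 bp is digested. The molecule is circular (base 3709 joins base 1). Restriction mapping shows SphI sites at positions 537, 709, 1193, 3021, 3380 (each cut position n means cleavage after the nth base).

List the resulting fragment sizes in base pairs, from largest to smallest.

Circular molecule, 5 cuts → 5 fragments:
  709 − 537 = 172 bp
  1193 − 709 = 484 bp
  3021 − 1193 = 1828 bp
  3380 − 3021 = 359 bp
  wrap: 3709 − 3380 + 537 = 866 bp
Sorted largest to smallest: 1828, 866, 484, 359, 172 bp.

1828, 866, 484, 359, 172 bp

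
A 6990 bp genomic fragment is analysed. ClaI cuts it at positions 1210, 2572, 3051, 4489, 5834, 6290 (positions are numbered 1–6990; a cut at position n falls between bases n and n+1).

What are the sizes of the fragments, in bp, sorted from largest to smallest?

1438, 1362, 1345, 1210, 700, 479, 456 bp

Linear molecule, 6 cuts → 7 fragments:
  1210 − 0 = 1210 bp
  2572 − 1210 = 1362 bp
  3051 − 2572 = 479 bp
  4489 − 3051 = 1438 bp
  5834 − 4489 = 1345 bp
  6290 − 5834 = 456 bp
  6990 − 6290 = 700 bp
Sorted largest to smallest: 1438, 1362, 1345, 1210, 700, 479, 456 bp.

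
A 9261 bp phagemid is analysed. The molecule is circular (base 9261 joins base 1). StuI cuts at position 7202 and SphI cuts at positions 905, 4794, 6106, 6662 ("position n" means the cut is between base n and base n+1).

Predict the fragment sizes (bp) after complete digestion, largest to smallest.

3889, 2964, 1312, 556, 540 bp

Combined cut positions (sorted): 905, 4794, 6106, 6662, 7202.
Circular molecule, 5 cuts → 5 fragments:
  4794 − 905 = 3889 bp
  6106 − 4794 = 1312 bp
  6662 − 6106 = 556 bp
  7202 − 6662 = 540 bp
  wrap: 9261 − 7202 + 905 = 2964 bp
Sorted largest to smallest: 3889, 2964, 1312, 556, 540 bp.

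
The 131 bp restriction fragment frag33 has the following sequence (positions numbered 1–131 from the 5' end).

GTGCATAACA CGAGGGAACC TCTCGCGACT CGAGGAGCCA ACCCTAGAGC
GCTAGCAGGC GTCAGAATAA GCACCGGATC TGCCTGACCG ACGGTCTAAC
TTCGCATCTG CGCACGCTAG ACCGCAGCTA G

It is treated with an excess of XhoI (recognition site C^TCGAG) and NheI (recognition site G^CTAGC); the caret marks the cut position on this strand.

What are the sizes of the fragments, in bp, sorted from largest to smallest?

80, 29, 22 bp

The XhoI site (CTCGAG) starts at position 29.
XhoI cuts after the first base of each site, so after position 29.
The NheI site (GCTAGC) starts at position 51.
NheI cuts after the first base of each site, so after position 51.
Combined cut positions: 29, 51.
Linear molecule, 2 cuts → 3 fragments:
  1–29 → 29 bp
  30–51 → 22 bp
  52–131 → 80 bp
Sorted largest to smallest: 80, 29, 22 bp.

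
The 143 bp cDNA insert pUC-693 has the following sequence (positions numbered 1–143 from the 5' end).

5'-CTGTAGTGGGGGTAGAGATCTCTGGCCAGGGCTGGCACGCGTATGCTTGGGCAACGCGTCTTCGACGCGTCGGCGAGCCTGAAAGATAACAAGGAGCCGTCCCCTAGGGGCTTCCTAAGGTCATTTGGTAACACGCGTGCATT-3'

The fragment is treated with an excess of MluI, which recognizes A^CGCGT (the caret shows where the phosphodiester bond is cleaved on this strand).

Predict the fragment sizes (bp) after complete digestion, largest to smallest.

MluI sites (ACGCGT) start at positions 37, 54, 65, 133.
MluI cuts after the first base of each site, so after positions 37, 54, 65, 133.
Linear molecule, 4 cuts → 5 fragments:
  1–37 → 37 bp
  38–54 → 17 bp
  55–65 → 11 bp
  66–133 → 68 bp
  134–143 → 10 bp
Sorted largest to smallest: 68, 37, 17, 11, 10 bp.

68, 37, 17, 11, 10 bp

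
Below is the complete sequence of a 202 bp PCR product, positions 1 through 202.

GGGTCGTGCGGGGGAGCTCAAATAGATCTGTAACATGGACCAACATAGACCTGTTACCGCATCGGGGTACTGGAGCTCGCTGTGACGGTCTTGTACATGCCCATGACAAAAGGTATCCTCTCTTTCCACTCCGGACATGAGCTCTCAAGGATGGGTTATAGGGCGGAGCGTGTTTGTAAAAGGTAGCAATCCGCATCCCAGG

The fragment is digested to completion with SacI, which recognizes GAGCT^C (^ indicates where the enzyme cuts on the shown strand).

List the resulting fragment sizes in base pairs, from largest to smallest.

66, 59, 59, 18 bp

SacI sites (GAGCTC) start at positions 14, 73, 139.
SacI cuts after base 5 of each site (before the last base), so after positions 18, 77, 143.
Linear molecule, 3 cuts → 4 fragments:
  1–18 → 18 bp
  19–77 → 59 bp
  78–143 → 66 bp
  144–202 → 59 bp
Sorted largest to smallest: 66, 59, 59, 18 bp.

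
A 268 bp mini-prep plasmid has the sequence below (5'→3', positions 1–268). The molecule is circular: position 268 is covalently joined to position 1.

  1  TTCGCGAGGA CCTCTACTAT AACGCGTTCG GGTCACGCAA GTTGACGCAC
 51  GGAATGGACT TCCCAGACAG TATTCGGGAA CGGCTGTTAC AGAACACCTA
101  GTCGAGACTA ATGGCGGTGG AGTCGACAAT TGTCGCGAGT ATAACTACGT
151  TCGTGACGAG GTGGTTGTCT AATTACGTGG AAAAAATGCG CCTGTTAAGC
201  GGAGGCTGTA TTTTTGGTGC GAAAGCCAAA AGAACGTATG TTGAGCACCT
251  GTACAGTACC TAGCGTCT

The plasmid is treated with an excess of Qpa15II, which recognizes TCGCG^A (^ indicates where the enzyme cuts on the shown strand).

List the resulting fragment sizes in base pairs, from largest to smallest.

137, 131 bp

Qpa15II sites (TCGCGA) start at positions 2, 133.
Qpa15II cuts after base 5 of each site (before the last base), so after positions 6, 137.
Circular molecule, 2 cuts → 2 fragments:
  7–137 → 131 bp
  138–268 then 1–6 → 131 + 6 = 137 bp
Sorted largest to smallest: 137, 131 bp.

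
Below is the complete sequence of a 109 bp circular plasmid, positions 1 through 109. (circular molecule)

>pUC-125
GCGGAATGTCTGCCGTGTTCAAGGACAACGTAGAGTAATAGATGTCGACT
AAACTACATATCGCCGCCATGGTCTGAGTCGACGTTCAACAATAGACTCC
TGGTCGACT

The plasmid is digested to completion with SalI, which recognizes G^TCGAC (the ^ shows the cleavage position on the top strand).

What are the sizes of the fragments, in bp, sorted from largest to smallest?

50, 34, 25 bp

SalI sites (GTCGAC) start at positions 44, 78, 103.
SalI cuts after the first base of each site, so after positions 44, 78, 103.
Circular molecule, 3 cuts → 3 fragments:
  45–78 → 34 bp
  79–103 → 25 bp
  104–109 then 1–44 → 6 + 44 = 50 bp
Sorted largest to smallest: 50, 34, 25 bp.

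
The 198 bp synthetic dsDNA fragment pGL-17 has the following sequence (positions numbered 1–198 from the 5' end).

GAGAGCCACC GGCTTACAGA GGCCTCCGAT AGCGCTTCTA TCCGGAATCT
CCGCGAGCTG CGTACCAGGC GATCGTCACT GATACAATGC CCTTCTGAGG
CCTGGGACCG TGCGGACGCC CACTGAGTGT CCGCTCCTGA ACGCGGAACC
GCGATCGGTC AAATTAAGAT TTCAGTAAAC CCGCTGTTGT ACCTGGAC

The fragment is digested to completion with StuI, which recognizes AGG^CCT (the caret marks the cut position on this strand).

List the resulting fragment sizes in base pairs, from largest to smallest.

StuI sites (AGGCCT) start at positions 20, 98.
StuI cuts after base 3 of each site, so after positions 22, 100.
Linear molecule, 2 cuts → 3 fragments:
  1–22 → 22 bp
  23–100 → 78 bp
  101–198 → 98 bp
Sorted largest to smallest: 98, 78, 22 bp.

98, 78, 22 bp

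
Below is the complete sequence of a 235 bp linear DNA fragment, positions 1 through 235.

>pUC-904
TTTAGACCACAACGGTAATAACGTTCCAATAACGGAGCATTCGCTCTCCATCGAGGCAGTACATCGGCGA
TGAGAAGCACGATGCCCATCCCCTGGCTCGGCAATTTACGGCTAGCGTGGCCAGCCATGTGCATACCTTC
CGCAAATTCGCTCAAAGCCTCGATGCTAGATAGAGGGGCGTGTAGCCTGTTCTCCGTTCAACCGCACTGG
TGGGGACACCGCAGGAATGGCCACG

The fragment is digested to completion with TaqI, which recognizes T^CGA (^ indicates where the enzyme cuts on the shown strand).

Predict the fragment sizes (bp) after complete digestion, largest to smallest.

109, 75, 51 bp

TaqI sites (TCGA) start at positions 51, 160.
TaqI cuts after the first base of each site, so after positions 51, 160.
Linear molecule, 2 cuts → 3 fragments:
  1–51 → 51 bp
  52–160 → 109 bp
  161–235 → 75 bp
Sorted largest to smallest: 109, 75, 51 bp.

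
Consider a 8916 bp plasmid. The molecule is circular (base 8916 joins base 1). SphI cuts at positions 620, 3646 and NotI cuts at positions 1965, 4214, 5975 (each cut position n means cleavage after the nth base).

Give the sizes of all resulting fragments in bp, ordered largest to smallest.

3561, 1761, 1681, 1345, 568 bp

Combined cut positions (sorted): 620, 1965, 3646, 4214, 5975.
Circular molecule, 5 cuts → 5 fragments:
  1965 − 620 = 1345 bp
  3646 − 1965 = 1681 bp
  4214 − 3646 = 568 bp
  5975 − 4214 = 1761 bp
  wrap: 8916 − 5975 + 620 = 3561 bp
Sorted largest to smallest: 3561, 1761, 1681, 1345, 568 bp.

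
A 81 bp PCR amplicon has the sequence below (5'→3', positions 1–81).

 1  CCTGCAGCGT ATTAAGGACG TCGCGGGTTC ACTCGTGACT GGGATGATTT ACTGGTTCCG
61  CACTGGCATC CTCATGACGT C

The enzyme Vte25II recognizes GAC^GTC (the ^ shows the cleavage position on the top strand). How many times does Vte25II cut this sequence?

GACGTC occurs starting at positions 17, 76.
Vte25II cuts at 2 sites.

2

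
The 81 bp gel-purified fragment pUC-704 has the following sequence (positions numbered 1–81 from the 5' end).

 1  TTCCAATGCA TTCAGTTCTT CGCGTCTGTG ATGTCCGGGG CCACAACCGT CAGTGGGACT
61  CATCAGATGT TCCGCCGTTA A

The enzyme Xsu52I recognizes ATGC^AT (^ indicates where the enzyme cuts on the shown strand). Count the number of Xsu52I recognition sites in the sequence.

1

ATGCAT occurs starting at position 6.
Xsu52I cuts at 1 site.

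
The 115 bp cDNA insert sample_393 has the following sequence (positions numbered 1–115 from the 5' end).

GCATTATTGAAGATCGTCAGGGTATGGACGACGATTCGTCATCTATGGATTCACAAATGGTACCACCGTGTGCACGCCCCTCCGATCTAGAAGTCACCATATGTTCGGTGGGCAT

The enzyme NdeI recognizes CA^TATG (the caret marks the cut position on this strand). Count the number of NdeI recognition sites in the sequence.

CATATG occurs starting at position 98.
NdeI cuts at 1 site.

1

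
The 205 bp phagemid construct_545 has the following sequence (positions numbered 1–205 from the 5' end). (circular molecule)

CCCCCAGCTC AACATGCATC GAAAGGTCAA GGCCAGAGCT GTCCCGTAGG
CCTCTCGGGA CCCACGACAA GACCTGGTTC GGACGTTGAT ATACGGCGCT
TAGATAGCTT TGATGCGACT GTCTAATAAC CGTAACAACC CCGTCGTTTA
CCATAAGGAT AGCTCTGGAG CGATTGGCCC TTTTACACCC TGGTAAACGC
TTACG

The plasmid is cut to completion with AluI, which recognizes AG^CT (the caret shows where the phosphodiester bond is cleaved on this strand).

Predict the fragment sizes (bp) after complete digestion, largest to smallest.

AluI sites (AGCT) start at positions 6, 37, 106, 161.
AluI cuts after base 2 of each site, so after positions 7, 38, 107, 162.
Circular molecule, 4 cuts → 4 fragments:
  8–38 → 31 bp
  39–107 → 69 bp
  108–162 → 55 bp
  163–205 then 1–7 → 43 + 7 = 50 bp
Sorted largest to smallest: 69, 55, 50, 31 bp.

69, 55, 50, 31 bp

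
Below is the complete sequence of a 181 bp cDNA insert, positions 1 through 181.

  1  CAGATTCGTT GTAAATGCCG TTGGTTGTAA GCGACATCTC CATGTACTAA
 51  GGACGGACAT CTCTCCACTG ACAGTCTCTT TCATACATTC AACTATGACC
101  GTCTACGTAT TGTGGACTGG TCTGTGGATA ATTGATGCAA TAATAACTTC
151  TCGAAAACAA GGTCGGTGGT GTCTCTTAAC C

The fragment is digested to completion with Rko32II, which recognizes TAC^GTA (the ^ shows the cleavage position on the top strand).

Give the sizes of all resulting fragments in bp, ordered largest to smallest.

The Rko32II site (TACGTA) starts at position 104.
Rko32II cuts after base 3 of each site, so after position 106.
Linear molecule, 1 cut → 2 fragments:
  1–106 → 106 bp
  107–181 → 75 bp
Sorted largest to smallest: 106, 75 bp.

106, 75 bp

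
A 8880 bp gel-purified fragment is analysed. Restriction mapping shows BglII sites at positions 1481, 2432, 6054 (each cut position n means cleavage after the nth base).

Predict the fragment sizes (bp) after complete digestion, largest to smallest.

Linear molecule, 3 cuts → 4 fragments:
  1481 − 0 = 1481 bp
  2432 − 1481 = 951 bp
  6054 − 2432 = 3622 bp
  8880 − 6054 = 2826 bp
Sorted largest to smallest: 3622, 2826, 1481, 951 bp.

3622, 2826, 1481, 951 bp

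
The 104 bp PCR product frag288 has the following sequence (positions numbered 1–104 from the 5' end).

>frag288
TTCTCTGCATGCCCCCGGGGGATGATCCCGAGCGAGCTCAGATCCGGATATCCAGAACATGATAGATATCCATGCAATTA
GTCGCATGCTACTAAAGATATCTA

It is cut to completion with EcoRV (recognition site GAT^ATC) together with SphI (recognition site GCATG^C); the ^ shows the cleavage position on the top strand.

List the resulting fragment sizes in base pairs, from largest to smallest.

38, 21, 18, 11, 11, 5 bp

EcoRV sites (GATATC) start at positions 47, 65, 97.
EcoRV cuts after base 3 of each site, so after positions 49, 67, 99.
SphI sites (GCATGC) start at positions 7, 84.
SphI cuts after base 5 of each site (before the last base), so after positions 11, 88.
Combined cut positions: 11, 49, 67, 88, 99.
Linear molecule, 5 cuts → 6 fragments:
  1–11 → 11 bp
  12–49 → 38 bp
  50–67 → 18 bp
  68–88 → 21 bp
  89–99 → 11 bp
  100–104 → 5 bp
Sorted largest to smallest: 38, 21, 18, 11, 11, 5 bp.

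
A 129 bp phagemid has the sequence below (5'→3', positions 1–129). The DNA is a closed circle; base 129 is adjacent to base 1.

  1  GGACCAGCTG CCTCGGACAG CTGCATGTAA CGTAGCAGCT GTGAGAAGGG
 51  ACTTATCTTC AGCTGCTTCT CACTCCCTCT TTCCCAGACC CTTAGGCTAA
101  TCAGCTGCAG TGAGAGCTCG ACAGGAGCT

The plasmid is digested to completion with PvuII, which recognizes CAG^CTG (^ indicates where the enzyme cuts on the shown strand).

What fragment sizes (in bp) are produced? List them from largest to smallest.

PvuII sites (CAGCTG) start at positions 5, 18, 36, 60, 102.
PvuII cuts after base 3 of each site, so after positions 7, 20, 38, 62, 104.
Circular molecule, 5 cuts → 5 fragments:
  8–20 → 13 bp
  21–38 → 18 bp
  39–62 → 24 bp
  63–104 → 42 bp
  105–129 then 1–7 → 25 + 7 = 32 bp
Sorted largest to smallest: 42, 32, 24, 18, 13 bp.

42, 32, 24, 18, 13 bp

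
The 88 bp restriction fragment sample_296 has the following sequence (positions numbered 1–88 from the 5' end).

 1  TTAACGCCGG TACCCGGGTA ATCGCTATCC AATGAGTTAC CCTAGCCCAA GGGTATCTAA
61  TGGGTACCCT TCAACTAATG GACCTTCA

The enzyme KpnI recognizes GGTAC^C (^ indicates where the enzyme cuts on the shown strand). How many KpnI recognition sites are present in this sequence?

GGTACC occurs starting at positions 9, 63.
KpnI cuts at 2 sites.

2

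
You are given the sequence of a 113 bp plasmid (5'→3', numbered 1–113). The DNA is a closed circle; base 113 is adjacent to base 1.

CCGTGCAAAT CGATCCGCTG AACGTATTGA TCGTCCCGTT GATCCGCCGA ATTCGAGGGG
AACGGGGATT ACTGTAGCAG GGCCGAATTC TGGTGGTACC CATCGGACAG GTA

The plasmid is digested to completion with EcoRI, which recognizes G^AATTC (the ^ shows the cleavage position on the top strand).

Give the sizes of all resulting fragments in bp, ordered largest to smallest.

77, 36 bp

EcoRI sites (GAATTC) start at positions 49, 85.
EcoRI cuts after the first base of each site, so after positions 49, 85.
Circular molecule, 2 cuts → 2 fragments:
  50–85 → 36 bp
  86–113 then 1–49 → 28 + 49 = 77 bp
Sorted largest to smallest: 77, 36 bp.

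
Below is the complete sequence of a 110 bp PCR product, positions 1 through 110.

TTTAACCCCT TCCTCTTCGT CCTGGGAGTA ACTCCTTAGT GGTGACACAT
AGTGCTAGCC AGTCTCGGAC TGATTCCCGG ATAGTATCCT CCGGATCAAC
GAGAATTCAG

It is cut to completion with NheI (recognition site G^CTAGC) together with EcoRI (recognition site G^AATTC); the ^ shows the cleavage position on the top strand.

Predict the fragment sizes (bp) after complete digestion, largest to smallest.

54, 49, 7 bp

The NheI site (GCTAGC) starts at position 54.
NheI cuts after the first base of each site, so after position 54.
The EcoRI site (GAATTC) starts at position 103.
EcoRI cuts after the first base of each site, so after position 103.
Combined cut positions: 54, 103.
Linear molecule, 2 cuts → 3 fragments:
  1–54 → 54 bp
  55–103 → 49 bp
  104–110 → 7 bp
Sorted largest to smallest: 54, 49, 7 bp.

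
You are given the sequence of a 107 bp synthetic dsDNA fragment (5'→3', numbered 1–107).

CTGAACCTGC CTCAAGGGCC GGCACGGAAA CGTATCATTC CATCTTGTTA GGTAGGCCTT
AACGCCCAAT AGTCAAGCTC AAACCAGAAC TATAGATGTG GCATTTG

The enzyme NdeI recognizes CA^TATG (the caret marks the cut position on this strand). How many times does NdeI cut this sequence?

0

No occurrence of CATATG is present in the sequence.
NdeI does not cut: 0 sites.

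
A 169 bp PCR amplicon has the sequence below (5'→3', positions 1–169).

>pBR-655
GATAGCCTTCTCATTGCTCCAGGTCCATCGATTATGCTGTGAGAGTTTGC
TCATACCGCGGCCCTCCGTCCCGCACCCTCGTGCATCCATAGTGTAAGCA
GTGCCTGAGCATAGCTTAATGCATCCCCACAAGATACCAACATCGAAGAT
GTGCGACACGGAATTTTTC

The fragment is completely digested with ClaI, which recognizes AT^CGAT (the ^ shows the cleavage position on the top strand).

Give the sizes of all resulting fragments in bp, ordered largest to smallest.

141, 28 bp

The ClaI site (ATCGAT) starts at position 27.
ClaI cuts after base 2 of each site, so after position 28.
Linear molecule, 1 cut → 2 fragments:
  1–28 → 28 bp
  29–169 → 141 bp
Sorted largest to smallest: 141, 28 bp.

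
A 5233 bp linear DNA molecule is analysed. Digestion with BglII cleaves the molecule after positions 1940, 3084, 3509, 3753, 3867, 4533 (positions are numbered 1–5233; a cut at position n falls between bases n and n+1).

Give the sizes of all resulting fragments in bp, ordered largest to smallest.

1940, 1144, 700, 666, 425, 244, 114 bp

Linear molecule, 6 cuts → 7 fragments:
  1940 − 0 = 1940 bp
  3084 − 1940 = 1144 bp
  3509 − 3084 = 425 bp
  3753 − 3509 = 244 bp
  3867 − 3753 = 114 bp
  4533 − 3867 = 666 bp
  5233 − 4533 = 700 bp
Sorted largest to smallest: 1940, 1144, 700, 666, 425, 244, 114 bp.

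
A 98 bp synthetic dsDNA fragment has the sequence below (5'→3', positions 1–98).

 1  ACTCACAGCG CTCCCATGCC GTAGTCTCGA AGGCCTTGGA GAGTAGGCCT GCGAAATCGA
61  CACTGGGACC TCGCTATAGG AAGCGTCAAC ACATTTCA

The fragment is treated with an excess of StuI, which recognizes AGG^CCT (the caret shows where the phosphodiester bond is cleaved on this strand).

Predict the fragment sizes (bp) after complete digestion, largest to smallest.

StuI sites (AGGCCT) start at positions 31, 45.
StuI cuts after base 3 of each site, so after positions 33, 47.
Linear molecule, 2 cuts → 3 fragments:
  1–33 → 33 bp
  34–47 → 14 bp
  48–98 → 51 bp
Sorted largest to smallest: 51, 33, 14 bp.

51, 33, 14 bp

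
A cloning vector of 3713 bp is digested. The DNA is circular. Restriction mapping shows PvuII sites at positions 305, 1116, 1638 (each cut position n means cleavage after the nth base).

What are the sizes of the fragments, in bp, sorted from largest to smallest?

2380, 811, 522 bp

Circular molecule, 3 cuts → 3 fragments:
  1116 − 305 = 811 bp
  1638 − 1116 = 522 bp
  wrap: 3713 − 1638 + 305 = 2380 bp
Sorted largest to smallest: 2380, 811, 522 bp.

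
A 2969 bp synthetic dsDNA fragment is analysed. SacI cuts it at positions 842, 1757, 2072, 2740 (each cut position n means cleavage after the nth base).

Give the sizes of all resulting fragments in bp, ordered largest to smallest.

915, 842, 668, 315, 229 bp

Linear molecule, 4 cuts → 5 fragments:
  842 − 0 = 842 bp
  1757 − 842 = 915 bp
  2072 − 1757 = 315 bp
  2740 − 2072 = 668 bp
  2969 − 2740 = 229 bp
Sorted largest to smallest: 915, 842, 668, 315, 229 bp.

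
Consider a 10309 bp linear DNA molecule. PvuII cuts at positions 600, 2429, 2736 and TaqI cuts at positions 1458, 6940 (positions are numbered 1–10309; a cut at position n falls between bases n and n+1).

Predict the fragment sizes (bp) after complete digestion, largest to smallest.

Combined cut positions (sorted): 600, 1458, 2429, 2736, 6940.
Linear molecule, 5 cuts → 6 fragments:
  600 − 0 = 600 bp
  1458 − 600 = 858 bp
  2429 − 1458 = 971 bp
  2736 − 2429 = 307 bp
  6940 − 2736 = 4204 bp
  10309 − 6940 = 3369 bp
Sorted largest to smallest: 4204, 3369, 971, 858, 600, 307 bp.

4204, 3369, 971, 858, 600, 307 bp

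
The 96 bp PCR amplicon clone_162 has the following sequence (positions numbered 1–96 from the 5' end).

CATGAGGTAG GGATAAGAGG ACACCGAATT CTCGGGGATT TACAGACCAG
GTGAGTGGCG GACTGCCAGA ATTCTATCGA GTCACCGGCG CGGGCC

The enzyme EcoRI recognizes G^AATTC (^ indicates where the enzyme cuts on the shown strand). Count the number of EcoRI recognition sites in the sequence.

GAATTC occurs starting at positions 26, 69.
EcoRI cuts at 2 sites.

2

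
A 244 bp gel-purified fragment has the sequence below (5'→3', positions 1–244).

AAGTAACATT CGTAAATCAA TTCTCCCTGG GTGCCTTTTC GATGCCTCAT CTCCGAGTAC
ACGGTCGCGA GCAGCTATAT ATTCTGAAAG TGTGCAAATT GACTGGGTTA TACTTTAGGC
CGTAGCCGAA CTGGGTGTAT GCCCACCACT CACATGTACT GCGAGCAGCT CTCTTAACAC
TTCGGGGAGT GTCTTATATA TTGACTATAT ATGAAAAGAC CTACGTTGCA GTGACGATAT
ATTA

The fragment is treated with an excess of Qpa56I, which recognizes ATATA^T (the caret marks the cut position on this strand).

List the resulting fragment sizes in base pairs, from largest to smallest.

Qpa56I sites (ATATAT) start at positions 77, 196, 207, 237.
Qpa56I cuts after base 5 of each site (before the last base), so after positions 81, 200, 211, 241.
Linear molecule, 4 cuts → 5 fragments:
  1–81 → 81 bp
  82–200 → 119 bp
  201–211 → 11 bp
  212–241 → 30 bp
  242–244 → 3 bp
Sorted largest to smallest: 119, 81, 30, 11, 3 bp.

119, 81, 30, 11, 3 bp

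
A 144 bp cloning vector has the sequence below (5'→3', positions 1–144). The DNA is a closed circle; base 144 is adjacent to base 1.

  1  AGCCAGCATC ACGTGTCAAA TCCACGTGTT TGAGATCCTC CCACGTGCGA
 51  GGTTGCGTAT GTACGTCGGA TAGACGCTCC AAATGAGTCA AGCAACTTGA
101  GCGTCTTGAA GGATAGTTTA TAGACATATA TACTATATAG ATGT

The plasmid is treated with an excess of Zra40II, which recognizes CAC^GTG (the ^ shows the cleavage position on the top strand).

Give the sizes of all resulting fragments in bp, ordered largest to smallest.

Zra40II sites (CACGTG) start at positions 10, 23, 42.
Zra40II cuts after base 3 of each site, so after positions 12, 25, 44.
Circular molecule, 3 cuts → 3 fragments:
  13–25 → 13 bp
  26–44 → 19 bp
  45–144 then 1–12 → 100 + 12 = 112 bp
Sorted largest to smallest: 112, 19, 13 bp.

112, 19, 13 bp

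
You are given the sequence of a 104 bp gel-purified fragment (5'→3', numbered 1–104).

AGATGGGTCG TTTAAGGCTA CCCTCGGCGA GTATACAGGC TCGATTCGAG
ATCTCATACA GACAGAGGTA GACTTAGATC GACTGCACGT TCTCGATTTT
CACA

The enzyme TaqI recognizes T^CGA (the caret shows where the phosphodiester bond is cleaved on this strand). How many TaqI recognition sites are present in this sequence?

4

TCGA occurs starting at positions 41, 46, 79, 93.
TaqI cuts at 4 sites.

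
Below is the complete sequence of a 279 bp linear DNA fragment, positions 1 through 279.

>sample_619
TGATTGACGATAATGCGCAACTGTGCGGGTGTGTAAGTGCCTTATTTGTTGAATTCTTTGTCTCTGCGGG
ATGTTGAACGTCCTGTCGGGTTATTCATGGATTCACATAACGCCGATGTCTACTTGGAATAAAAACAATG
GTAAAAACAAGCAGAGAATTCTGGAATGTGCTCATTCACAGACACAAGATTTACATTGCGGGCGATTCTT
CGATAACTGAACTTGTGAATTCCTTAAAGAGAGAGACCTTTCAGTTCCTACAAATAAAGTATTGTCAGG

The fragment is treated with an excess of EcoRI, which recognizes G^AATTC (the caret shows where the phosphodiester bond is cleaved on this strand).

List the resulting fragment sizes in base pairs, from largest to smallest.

EcoRI sites (GAATTC) start at positions 51, 156, 227.
EcoRI cuts after the first base of each site, so after positions 51, 156, 227.
Linear molecule, 3 cuts → 4 fragments:
  1–51 → 51 bp
  52–156 → 105 bp
  157–227 → 71 bp
  228–279 → 52 bp
Sorted largest to smallest: 105, 71, 52, 51 bp.

105, 71, 52, 51 bp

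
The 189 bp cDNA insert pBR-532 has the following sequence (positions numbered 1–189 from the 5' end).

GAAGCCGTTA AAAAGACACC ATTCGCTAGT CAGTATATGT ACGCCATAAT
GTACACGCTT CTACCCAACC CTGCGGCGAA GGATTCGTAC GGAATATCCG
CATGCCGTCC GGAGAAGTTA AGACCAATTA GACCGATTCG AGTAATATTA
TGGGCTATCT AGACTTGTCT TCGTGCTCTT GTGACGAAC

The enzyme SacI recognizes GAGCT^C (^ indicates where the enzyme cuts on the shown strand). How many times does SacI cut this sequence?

No occurrence of GAGCTC is present in the sequence.
SacI does not cut: 0 sites.

0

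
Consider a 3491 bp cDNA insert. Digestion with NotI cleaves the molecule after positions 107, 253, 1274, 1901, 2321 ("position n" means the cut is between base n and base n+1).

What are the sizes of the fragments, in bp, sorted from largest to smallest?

Linear molecule, 5 cuts → 6 fragments:
  107 − 0 = 107 bp
  253 − 107 = 146 bp
  1274 − 253 = 1021 bp
  1901 − 1274 = 627 bp
  2321 − 1901 = 420 bp
  3491 − 2321 = 1170 bp
Sorted largest to smallest: 1170, 1021, 627, 420, 146, 107 bp.

1170, 1021, 627, 420, 146, 107 bp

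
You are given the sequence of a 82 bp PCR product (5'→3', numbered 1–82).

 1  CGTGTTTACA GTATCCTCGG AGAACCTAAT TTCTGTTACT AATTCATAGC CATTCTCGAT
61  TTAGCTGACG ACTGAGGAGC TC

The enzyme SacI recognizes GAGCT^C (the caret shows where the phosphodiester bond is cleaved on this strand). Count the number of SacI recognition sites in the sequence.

GAGCTC occurs starting at position 77.
SacI cuts at 1 site.

1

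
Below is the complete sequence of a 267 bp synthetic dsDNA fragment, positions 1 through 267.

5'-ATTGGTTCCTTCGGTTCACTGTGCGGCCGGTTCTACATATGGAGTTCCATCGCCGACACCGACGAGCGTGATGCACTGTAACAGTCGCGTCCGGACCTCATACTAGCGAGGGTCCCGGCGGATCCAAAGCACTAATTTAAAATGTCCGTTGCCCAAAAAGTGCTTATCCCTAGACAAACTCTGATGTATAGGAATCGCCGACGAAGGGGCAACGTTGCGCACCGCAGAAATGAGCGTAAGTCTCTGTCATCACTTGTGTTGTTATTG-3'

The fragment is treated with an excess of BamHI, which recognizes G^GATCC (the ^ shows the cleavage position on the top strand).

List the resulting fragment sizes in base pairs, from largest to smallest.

147, 120 bp

The BamHI site (GGATCC) starts at position 120.
BamHI cuts after the first base of each site, so after position 120.
Linear molecule, 1 cut → 2 fragments:
  1–120 → 120 bp
  121–267 → 147 bp
Sorted largest to smallest: 147, 120 bp.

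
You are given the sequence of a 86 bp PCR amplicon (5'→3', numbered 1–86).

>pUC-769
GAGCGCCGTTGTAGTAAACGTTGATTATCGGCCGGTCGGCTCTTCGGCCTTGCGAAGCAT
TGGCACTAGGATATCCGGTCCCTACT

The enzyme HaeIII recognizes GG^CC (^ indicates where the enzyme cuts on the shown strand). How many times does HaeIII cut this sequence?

2

GGCC occurs starting at positions 30, 46.
HaeIII cuts at 2 sites.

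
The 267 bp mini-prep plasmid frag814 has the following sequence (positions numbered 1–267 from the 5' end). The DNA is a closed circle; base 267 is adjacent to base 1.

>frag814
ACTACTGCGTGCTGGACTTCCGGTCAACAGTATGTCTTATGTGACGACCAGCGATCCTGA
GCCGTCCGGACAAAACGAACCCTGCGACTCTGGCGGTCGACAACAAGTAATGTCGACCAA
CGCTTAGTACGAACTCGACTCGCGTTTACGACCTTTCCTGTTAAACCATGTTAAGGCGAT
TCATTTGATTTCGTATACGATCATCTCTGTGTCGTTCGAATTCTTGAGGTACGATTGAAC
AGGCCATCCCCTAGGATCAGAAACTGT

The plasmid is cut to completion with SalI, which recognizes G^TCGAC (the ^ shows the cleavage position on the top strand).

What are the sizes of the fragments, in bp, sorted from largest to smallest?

251, 16 bp

SalI sites (GTCGAC) start at positions 96, 112.
SalI cuts after the first base of each site, so after positions 96, 112.
Circular molecule, 2 cuts → 2 fragments:
  97–112 → 16 bp
  113–267 then 1–96 → 155 + 96 = 251 bp
Sorted largest to smallest: 251, 16 bp.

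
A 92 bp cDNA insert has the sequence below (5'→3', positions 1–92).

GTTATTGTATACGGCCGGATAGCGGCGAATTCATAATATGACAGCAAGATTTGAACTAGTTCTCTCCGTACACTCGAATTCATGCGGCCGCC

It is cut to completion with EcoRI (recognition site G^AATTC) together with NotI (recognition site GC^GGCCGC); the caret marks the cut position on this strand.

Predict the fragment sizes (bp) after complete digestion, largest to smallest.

EcoRI sites (GAATTC) start at positions 27, 76.
EcoRI cuts after the first base of each site, so after positions 27, 76.
The NotI site (GCGGCCGC) starts at position 84.
NotI cuts after base 2 of each site, so after position 85.
Combined cut positions: 27, 76, 85.
Linear molecule, 3 cuts → 4 fragments:
  1–27 → 27 bp
  28–76 → 49 bp
  77–85 → 9 bp
  86–92 → 7 bp
Sorted largest to smallest: 49, 27, 9, 7 bp.

49, 27, 9, 7 bp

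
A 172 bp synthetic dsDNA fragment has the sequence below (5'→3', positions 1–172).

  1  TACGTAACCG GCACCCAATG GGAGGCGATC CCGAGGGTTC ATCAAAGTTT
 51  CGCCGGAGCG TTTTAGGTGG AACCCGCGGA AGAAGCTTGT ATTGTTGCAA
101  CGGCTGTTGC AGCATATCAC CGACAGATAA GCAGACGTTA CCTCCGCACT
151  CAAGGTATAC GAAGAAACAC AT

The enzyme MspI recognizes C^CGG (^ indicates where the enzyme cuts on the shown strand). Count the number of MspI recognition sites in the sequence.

CCGG occurs starting at positions 8, 53.
MspI cuts at 2 sites.

2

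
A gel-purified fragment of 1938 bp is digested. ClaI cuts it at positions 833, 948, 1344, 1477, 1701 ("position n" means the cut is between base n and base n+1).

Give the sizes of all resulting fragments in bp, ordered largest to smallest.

833, 396, 237, 224, 133, 115 bp

Linear molecule, 5 cuts → 6 fragments:
  833 − 0 = 833 bp
  948 − 833 = 115 bp
  1344 − 948 = 396 bp
  1477 − 1344 = 133 bp
  1701 − 1477 = 224 bp
  1938 − 1701 = 237 bp
Sorted largest to smallest: 833, 396, 237, 224, 133, 115 bp.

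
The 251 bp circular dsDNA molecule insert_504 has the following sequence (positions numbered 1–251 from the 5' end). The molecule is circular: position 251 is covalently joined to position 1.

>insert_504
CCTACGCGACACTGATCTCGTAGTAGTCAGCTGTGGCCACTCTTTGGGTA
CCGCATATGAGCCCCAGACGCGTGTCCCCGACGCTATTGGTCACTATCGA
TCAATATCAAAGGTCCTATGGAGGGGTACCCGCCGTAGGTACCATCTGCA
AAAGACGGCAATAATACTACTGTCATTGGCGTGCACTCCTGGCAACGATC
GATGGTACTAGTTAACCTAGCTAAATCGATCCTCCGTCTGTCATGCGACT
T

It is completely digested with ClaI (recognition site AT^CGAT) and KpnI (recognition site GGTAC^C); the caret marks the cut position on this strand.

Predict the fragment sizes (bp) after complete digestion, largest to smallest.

ClaI sites (ATCGAT) start at positions 96, 198, 225.
ClaI cuts after base 2 of each site, so after positions 97, 199, 226.
KpnI sites (GGTACC) start at positions 47, 125, 138.
KpnI cuts after base 5 of each site (before the last base), so after positions 51, 129, 142.
Combined cut positions: 51, 97, 129, 142, 199, 226.
Circular molecule, 6 cuts → 6 fragments:
  52–97 → 46 bp
  98–129 → 32 bp
  130–142 → 13 bp
  143–199 → 57 bp
  200–226 → 27 bp
  227–251 then 1–51 → 25 + 51 = 76 bp
Sorted largest to smallest: 76, 57, 46, 32, 27, 13 bp.

76, 57, 46, 32, 27, 13 bp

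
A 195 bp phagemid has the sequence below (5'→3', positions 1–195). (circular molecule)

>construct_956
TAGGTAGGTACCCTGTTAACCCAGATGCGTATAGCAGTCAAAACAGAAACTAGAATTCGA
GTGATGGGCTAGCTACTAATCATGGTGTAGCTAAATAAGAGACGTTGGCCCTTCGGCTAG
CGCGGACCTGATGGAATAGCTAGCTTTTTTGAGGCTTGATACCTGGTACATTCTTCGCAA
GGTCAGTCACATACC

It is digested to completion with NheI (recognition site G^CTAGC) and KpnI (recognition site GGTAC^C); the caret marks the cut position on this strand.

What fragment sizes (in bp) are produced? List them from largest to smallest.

67, 57, 48, 23 bp

NheI sites (GCTAGC) start at positions 68, 116, 139.
NheI cuts after the first base of each site, so after positions 68, 116, 139.
The KpnI site (GGTACC) starts at position 7.
KpnI cuts after base 5 of each site (before the last base), so after position 11.
Combined cut positions: 11, 68, 116, 139.
Circular molecule, 4 cuts → 4 fragments:
  12–68 → 57 bp
  69–116 → 48 bp
  117–139 → 23 bp
  140–195 then 1–11 → 56 + 11 = 67 bp
Sorted largest to smallest: 67, 57, 48, 23 bp.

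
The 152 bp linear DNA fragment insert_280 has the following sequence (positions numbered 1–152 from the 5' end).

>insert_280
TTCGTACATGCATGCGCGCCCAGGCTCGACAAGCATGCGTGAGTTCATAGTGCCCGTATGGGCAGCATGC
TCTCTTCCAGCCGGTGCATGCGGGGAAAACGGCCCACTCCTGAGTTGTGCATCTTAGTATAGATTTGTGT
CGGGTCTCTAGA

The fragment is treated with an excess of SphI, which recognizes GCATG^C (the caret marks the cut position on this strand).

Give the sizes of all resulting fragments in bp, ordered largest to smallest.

SphI sites (GCATGC) start at positions 10, 33, 65, 86.
SphI cuts after base 5 of each site (before the last base), so after positions 14, 37, 69, 90.
Linear molecule, 4 cuts → 5 fragments:
  1–14 → 14 bp
  15–37 → 23 bp
  38–69 → 32 bp
  70–90 → 21 bp
  91–152 → 62 bp
Sorted largest to smallest: 62, 32, 23, 21, 14 bp.

62, 32, 23, 21, 14 bp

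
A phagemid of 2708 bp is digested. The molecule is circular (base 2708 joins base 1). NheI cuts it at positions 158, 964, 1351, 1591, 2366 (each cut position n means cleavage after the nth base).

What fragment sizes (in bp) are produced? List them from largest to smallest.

806, 775, 500, 387, 240 bp

Circular molecule, 5 cuts → 5 fragments:
  964 − 158 = 806 bp
  1351 − 964 = 387 bp
  1591 − 1351 = 240 bp
  2366 − 1591 = 775 bp
  wrap: 2708 − 2366 + 158 = 500 bp
Sorted largest to smallest: 806, 775, 500, 387, 240 bp.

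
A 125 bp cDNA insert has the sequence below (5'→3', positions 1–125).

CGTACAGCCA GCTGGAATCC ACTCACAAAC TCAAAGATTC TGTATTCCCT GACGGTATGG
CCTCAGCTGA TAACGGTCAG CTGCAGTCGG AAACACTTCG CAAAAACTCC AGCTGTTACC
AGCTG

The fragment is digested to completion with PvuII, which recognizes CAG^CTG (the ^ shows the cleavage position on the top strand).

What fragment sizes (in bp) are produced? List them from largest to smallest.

55, 32, 14, 11, 10, 3 bp

PvuII sites (CAGCTG) start at positions 9, 64, 78, 110, 120.
PvuII cuts after base 3 of each site, so after positions 11, 66, 80, 112, 122.
Linear molecule, 5 cuts → 6 fragments:
  1–11 → 11 bp
  12–66 → 55 bp
  67–80 → 14 bp
  81–112 → 32 bp
  113–122 → 10 bp
  123–125 → 3 bp
Sorted largest to smallest: 55, 32, 14, 11, 10, 3 bp.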